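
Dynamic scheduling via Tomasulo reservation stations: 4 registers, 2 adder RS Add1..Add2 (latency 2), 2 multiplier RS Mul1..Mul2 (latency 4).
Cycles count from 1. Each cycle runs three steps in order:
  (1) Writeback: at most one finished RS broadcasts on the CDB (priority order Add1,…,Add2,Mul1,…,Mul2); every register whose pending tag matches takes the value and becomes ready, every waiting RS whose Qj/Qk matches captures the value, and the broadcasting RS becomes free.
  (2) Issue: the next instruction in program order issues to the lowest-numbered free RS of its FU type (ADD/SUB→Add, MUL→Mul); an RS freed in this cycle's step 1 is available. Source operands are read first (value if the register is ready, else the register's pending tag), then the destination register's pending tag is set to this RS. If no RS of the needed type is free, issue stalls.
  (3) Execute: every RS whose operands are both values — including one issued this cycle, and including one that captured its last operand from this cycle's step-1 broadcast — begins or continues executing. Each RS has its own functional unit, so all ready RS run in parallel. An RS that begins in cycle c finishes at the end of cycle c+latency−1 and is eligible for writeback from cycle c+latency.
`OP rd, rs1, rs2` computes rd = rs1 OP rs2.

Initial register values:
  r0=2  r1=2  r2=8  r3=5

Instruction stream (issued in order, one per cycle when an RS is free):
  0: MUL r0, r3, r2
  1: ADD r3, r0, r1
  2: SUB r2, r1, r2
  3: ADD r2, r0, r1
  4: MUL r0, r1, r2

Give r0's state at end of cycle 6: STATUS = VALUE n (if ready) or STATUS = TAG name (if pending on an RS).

STATUS = TAG Mul1

cycle 1: issue MUL r0<-Mul1 // r0:Mul1,r1:2,r2:8,r3:5
cycle 2: issue ADD r3<-Add1 // r0:Mul1,r1:2,r2:8,r3:Add1
cycle 3: issue SUB r2<-Add2 // r0:Mul1,r1:2,r2:Add2,r3:Add1
cycle 4: stall // r0:Mul1,r1:2,r2:Add2,r3:Add1
cycle 5: CDB Add2=-6; issue ADD r2<-Add2 // r0:Mul1,r1:2,r2:Add2,r3:Add1
cycle 6: CDB Mul1=40; issue MUL r0<-Mul1 // r0:Mul1,r1:2,r2:Add2,r3:Add1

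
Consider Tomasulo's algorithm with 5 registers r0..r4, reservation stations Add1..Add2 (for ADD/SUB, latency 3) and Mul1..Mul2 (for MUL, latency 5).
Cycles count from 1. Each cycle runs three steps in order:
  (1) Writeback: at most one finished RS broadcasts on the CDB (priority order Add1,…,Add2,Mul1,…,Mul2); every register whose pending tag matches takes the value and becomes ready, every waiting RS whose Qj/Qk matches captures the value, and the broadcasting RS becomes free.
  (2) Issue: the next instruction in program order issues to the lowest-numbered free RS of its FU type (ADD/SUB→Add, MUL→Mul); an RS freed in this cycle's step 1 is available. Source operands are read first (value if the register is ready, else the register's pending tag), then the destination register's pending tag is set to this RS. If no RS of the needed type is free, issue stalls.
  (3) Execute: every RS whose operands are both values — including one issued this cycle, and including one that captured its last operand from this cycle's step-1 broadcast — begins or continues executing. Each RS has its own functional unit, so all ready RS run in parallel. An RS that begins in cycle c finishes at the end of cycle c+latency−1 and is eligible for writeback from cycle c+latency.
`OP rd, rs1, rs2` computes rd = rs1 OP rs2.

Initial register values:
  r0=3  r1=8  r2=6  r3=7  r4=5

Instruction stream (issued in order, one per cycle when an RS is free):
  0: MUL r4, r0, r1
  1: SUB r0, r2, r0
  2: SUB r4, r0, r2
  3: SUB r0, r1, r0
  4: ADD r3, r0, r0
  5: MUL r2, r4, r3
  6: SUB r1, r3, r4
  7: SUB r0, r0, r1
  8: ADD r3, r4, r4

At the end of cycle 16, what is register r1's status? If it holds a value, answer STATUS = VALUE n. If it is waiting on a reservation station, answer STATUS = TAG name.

STATUS = VALUE 13

c1: issue MUL r4<-Mul1 | r0:3,r1:8,r2:6,r3:7,r4:Mul1
c2: issue SUB r0<-Add1 | r0:Add1,r1:8,r2:6,r3:7,r4:Mul1
c3: issue SUB r4<-Add2 | r0:Add1,r1:8,r2:6,r3:7,r4:Add2
c4: stall | r0:Add1,r1:8,r2:6,r3:7,r4:Add2
c5: CDB Add1=3; issue SUB r0<-Add1 | r0:Add1,r1:8,r2:6,r3:7,r4:Add2
c6: CDB Mul1=24; stall | r0:Add1,r1:8,r2:6,r3:7,r4:Add2
c7: stall | r0:Add1,r1:8,r2:6,r3:7,r4:Add2
c8: CDB Add1=5; issue ADD r3<-Add1 | r0:5,r1:8,r2:6,r3:Add1,r4:Add2
c9: CDB Add2=-3; issue MUL r2<-Mul1 | r0:5,r1:8,r2:Mul1,r3:Add1,r4:-3
c10: issue SUB r1<-Add2 | r0:5,r1:Add2,r2:Mul1,r3:Add1,r4:-3
c11: CDB Add1=10; issue SUB r0<-Add1 | r0:Add1,r1:Add2,r2:Mul1,r3:10,r4:-3
c12: stall | r0:Add1,r1:Add2,r2:Mul1,r3:10,r4:-3
c13: stall | r0:Add1,r1:Add2,r2:Mul1,r3:10,r4:-3
c14: CDB Add2=13; issue ADD r3<-Add2 | r0:Add1,r1:13,r2:Mul1,r3:Add2,r4:-3
c15: - | r0:Add1,r1:13,r2:Mul1,r3:Add2,r4:-3
c16: CDB Mul1=-30 | r0:Add1,r1:13,r2:-30,r3:Add2,r4:-3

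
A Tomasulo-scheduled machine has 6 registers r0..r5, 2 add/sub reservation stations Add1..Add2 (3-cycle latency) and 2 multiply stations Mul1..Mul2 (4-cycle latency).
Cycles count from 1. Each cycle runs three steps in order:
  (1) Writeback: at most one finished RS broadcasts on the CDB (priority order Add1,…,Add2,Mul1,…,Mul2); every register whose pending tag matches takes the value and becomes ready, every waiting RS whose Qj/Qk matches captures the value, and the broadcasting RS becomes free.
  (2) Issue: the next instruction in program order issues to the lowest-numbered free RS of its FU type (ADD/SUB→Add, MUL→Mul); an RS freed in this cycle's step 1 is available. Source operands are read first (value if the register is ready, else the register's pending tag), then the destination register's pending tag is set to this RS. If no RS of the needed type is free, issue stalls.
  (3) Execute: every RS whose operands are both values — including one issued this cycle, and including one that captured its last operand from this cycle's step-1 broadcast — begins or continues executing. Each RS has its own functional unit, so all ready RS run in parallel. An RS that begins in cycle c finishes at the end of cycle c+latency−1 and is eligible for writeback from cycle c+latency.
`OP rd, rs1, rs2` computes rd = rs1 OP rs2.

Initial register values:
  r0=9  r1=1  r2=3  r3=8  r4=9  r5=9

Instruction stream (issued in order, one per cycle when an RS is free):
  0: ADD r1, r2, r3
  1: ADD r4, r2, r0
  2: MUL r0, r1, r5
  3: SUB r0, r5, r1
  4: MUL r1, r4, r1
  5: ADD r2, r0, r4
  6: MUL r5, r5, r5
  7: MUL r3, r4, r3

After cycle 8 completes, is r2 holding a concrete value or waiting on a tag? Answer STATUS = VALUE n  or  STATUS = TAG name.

STATUS = TAG Add2

c1: issue ADD r1<-Add1 | r0:9,r1:Add1,r2:3,r3:8,r4:9,r5:9
c2: issue ADD r4<-Add2 | r0:9,r1:Add1,r2:3,r3:8,r4:Add2,r5:9
c3: issue MUL r0<-Mul1 | r0:Mul1,r1:Add1,r2:3,r3:8,r4:Add2,r5:9
c4: CDB Add1=11; issue SUB r0<-Add1 | r0:Add1,r1:11,r2:3,r3:8,r4:Add2,r5:9
c5: CDB Add2=12; issue MUL r1<-Mul2 | r0:Add1,r1:Mul2,r2:3,r3:8,r4:12,r5:9
c6: issue ADD r2<-Add2 | r0:Add1,r1:Mul2,r2:Add2,r3:8,r4:12,r5:9
c7: CDB Add1=-2; stall | r0:-2,r1:Mul2,r2:Add2,r3:8,r4:12,r5:9
c8: CDB Mul1=99; issue MUL r5<-Mul1 | r0:-2,r1:Mul2,r2:Add2,r3:8,r4:12,r5:Mul1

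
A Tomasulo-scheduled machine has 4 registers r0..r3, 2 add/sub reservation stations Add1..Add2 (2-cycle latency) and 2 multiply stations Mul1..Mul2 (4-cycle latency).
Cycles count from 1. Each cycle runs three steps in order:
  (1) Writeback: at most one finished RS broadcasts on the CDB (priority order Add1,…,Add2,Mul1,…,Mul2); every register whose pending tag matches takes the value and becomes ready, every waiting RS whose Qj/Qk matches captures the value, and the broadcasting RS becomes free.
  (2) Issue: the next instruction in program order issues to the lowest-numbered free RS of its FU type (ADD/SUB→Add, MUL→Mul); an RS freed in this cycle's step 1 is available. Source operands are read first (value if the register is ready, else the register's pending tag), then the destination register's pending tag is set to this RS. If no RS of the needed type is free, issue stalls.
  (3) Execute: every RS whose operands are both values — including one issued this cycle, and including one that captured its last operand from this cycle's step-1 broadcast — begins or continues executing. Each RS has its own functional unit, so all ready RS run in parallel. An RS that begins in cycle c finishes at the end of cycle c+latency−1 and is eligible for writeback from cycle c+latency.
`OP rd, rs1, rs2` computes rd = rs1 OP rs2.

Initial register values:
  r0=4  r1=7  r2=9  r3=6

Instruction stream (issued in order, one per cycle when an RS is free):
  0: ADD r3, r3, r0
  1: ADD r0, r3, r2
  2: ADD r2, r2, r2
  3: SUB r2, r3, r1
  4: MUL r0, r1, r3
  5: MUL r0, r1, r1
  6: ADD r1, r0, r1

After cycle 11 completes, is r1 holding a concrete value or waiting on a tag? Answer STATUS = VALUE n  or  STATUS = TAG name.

  c1: issue ADD r3<-Add1  regs: r0:4,r1:7,r2:9,r3:Add1
  c2: issue ADD r0<-Add2  regs: r0:Add2,r1:7,r2:9,r3:Add1
  c3: CDB Add1=10; issue ADD r2<-Add1  regs: r0:Add2,r1:7,r2:Add1,r3:10
  c4: stall  regs: r0:Add2,r1:7,r2:Add1,r3:10
  c5: CDB Add1=18; issue SUB r2<-Add1  regs: r0:Add2,r1:7,r2:Add1,r3:10
  c6: CDB Add2=19; issue MUL r0<-Mul1  regs: r0:Mul1,r1:7,r2:Add1,r3:10
  c7: CDB Add1=3; issue MUL r0<-Mul2  regs: r0:Mul2,r1:7,r2:3,r3:10
  c8: issue ADD r1<-Add1  regs: r0:Mul2,r1:Add1,r2:3,r3:10
  c9: -  regs: r0:Mul2,r1:Add1,r2:3,r3:10
  c10: CDB Mul1=70  regs: r0:Mul2,r1:Add1,r2:3,r3:10
  c11: CDB Mul2=49  regs: r0:49,r1:Add1,r2:3,r3:10

STATUS = TAG Add1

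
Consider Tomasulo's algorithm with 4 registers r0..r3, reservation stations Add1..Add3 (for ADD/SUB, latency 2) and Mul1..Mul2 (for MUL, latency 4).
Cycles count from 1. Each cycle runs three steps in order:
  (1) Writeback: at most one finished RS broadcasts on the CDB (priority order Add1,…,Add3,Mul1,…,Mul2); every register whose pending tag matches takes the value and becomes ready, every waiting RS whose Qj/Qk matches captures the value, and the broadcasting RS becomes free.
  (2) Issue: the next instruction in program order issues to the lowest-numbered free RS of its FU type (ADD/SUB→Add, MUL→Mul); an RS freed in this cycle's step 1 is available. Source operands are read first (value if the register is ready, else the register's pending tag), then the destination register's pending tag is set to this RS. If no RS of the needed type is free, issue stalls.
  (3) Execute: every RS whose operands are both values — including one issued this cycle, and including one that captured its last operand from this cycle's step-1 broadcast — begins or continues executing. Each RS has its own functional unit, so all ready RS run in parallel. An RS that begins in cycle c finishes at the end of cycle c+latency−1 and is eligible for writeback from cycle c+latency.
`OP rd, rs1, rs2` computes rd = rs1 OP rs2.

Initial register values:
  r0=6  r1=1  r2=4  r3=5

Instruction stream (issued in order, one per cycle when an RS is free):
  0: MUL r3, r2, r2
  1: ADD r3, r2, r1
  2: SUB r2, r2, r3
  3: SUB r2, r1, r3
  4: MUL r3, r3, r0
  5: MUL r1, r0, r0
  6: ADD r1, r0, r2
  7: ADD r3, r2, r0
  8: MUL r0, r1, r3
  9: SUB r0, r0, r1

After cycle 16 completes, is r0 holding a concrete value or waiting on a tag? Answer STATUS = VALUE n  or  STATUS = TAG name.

STATUS = TAG Add1

cycle 1: issue MUL r3<-Mul1 // r0:6,r1:1,r2:4,r3:Mul1
cycle 2: issue ADD r3<-Add1 // r0:6,r1:1,r2:4,r3:Add1
cycle 3: issue SUB r2<-Add2 // r0:6,r1:1,r2:Add2,r3:Add1
cycle 4: CDB Add1=5; issue SUB r2<-Add1 // r0:6,r1:1,r2:Add1,r3:5
cycle 5: CDB Mul1=16; issue MUL r3<-Mul1 // r0:6,r1:1,r2:Add1,r3:Mul1
cycle 6: CDB Add1=-4; issue MUL r1<-Mul2 // r0:6,r1:Mul2,r2:-4,r3:Mul1
cycle 7: CDB Add2=-1; issue ADD r1<-Add1 // r0:6,r1:Add1,r2:-4,r3:Mul1
cycle 8: issue ADD r3<-Add2 // r0:6,r1:Add1,r2:-4,r3:Add2
cycle 9: CDB Add1=2; stall // r0:6,r1:2,r2:-4,r3:Add2
cycle 10: CDB Add2=2; stall // r0:6,r1:2,r2:-4,r3:2
cycle 11: CDB Mul1=30; issue MUL r0<-Mul1 // r0:Mul1,r1:2,r2:-4,r3:2
cycle 12: CDB Mul2=36; issue SUB r0<-Add1 // r0:Add1,r1:2,r2:-4,r3:2
cycle 13: - // r0:Add1,r1:2,r2:-4,r3:2
cycle 14: - // r0:Add1,r1:2,r2:-4,r3:2
cycle 15: CDB Mul1=4 // r0:Add1,r1:2,r2:-4,r3:2
cycle 16: - // r0:Add1,r1:2,r2:-4,r3:2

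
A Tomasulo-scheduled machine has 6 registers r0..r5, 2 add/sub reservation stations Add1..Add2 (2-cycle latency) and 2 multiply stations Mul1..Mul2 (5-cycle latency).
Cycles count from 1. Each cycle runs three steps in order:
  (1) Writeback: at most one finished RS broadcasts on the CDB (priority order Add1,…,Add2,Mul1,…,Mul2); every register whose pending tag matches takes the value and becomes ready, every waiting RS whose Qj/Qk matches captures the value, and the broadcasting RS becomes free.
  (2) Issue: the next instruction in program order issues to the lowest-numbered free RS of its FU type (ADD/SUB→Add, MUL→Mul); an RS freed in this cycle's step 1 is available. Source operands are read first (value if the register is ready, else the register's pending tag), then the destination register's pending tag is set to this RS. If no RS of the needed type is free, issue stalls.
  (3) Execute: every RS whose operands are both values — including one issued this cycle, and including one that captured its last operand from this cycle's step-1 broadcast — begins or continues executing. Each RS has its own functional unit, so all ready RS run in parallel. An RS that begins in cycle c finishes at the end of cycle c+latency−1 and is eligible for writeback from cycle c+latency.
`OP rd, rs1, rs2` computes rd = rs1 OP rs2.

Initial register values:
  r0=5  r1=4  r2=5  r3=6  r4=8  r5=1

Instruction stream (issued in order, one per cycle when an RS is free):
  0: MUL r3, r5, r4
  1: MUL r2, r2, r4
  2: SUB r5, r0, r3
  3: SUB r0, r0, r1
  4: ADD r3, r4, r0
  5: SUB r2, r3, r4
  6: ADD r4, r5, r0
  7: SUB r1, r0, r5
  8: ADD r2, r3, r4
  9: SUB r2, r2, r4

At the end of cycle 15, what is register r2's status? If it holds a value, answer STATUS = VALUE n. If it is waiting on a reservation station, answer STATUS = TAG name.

STATUS = VALUE 9

  c1: issue MUL r3<-Mul1  regs: r0:5,r1:4,r2:5,r3:Mul1,r4:8,r5:1
  c2: issue MUL r2<-Mul2  regs: r0:5,r1:4,r2:Mul2,r3:Mul1,r4:8,r5:1
  c3: issue SUB r5<-Add1  regs: r0:5,r1:4,r2:Mul2,r3:Mul1,r4:8,r5:Add1
  c4: issue SUB r0<-Add2  regs: r0:Add2,r1:4,r2:Mul2,r3:Mul1,r4:8,r5:Add1
  c5: stall  regs: r0:Add2,r1:4,r2:Mul2,r3:Mul1,r4:8,r5:Add1
  c6: CDB Add2=1; issue ADD r3<-Add2  regs: r0:1,r1:4,r2:Mul2,r3:Add2,r4:8,r5:Add1
  c7: CDB Mul1=8; stall  regs: r0:1,r1:4,r2:Mul2,r3:Add2,r4:8,r5:Add1
  c8: CDB Add2=9; issue SUB r2<-Add2  regs: r0:1,r1:4,r2:Add2,r3:9,r4:8,r5:Add1
  c9: CDB Add1=-3; issue ADD r4<-Add1  regs: r0:1,r1:4,r2:Add2,r3:9,r4:Add1,r5:-3
  c10: CDB Add2=1; issue SUB r1<-Add2  regs: r0:1,r1:Add2,r2:1,r3:9,r4:Add1,r5:-3
  c11: CDB Add1=-2; issue ADD r2<-Add1  regs: r0:1,r1:Add2,r2:Add1,r3:9,r4:-2,r5:-3
  c12: CDB Add2=4; issue SUB r2<-Add2  regs: r0:1,r1:4,r2:Add2,r3:9,r4:-2,r5:-3
  c13: CDB Add1=7  regs: r0:1,r1:4,r2:Add2,r3:9,r4:-2,r5:-3
  c14: CDB Mul2=40  regs: r0:1,r1:4,r2:Add2,r3:9,r4:-2,r5:-3
  c15: CDB Add2=9  regs: r0:1,r1:4,r2:9,r3:9,r4:-2,r5:-3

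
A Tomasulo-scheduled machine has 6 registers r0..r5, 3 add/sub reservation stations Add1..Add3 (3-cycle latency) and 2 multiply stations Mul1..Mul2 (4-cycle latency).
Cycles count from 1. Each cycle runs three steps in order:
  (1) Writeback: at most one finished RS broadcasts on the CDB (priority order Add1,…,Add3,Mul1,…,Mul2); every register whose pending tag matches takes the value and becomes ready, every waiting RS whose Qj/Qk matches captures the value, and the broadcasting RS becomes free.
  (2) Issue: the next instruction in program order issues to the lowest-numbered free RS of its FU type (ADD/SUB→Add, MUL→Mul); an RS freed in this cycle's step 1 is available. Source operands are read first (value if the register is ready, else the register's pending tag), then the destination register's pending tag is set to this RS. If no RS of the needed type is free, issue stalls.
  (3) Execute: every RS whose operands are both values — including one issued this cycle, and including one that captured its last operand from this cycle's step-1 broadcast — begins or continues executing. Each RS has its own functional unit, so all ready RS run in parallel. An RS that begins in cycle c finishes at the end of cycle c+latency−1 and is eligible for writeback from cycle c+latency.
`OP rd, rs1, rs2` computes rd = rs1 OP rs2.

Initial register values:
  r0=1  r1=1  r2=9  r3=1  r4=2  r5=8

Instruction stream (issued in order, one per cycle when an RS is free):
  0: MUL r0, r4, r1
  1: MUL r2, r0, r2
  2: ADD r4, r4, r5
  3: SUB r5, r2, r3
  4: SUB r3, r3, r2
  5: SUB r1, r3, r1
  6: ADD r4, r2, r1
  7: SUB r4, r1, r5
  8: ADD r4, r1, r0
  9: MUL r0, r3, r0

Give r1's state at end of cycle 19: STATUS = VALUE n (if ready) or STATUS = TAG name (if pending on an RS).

STATUS = VALUE -18

c1: issue MUL r0<-Mul1 | r0:Mul1,r1:1,r2:9,r3:1,r4:2,r5:8
c2: issue MUL r2<-Mul2 | r0:Mul1,r1:1,r2:Mul2,r3:1,r4:2,r5:8
c3: issue ADD r4<-Add1 | r0:Mul1,r1:1,r2:Mul2,r3:1,r4:Add1,r5:8
c4: issue SUB r5<-Add2 | r0:Mul1,r1:1,r2:Mul2,r3:1,r4:Add1,r5:Add2
c5: CDB Mul1=2; issue SUB r3<-Add3 | r0:2,r1:1,r2:Mul2,r3:Add3,r4:Add1,r5:Add2
c6: CDB Add1=10; issue SUB r1<-Add1 | r0:2,r1:Add1,r2:Mul2,r3:Add3,r4:10,r5:Add2
c7: stall | r0:2,r1:Add1,r2:Mul2,r3:Add3,r4:10,r5:Add2
c8: stall | r0:2,r1:Add1,r2:Mul2,r3:Add3,r4:10,r5:Add2
c9: CDB Mul2=18; stall | r0:2,r1:Add1,r2:18,r3:Add3,r4:10,r5:Add2
c10: stall | r0:2,r1:Add1,r2:18,r3:Add3,r4:10,r5:Add2
c11: stall | r0:2,r1:Add1,r2:18,r3:Add3,r4:10,r5:Add2
c12: CDB Add2=17; issue ADD r4<-Add2 | r0:2,r1:Add1,r2:18,r3:Add3,r4:Add2,r5:17
c13: CDB Add3=-17; issue SUB r4<-Add3 | r0:2,r1:Add1,r2:18,r3:-17,r4:Add3,r5:17
c14: stall | r0:2,r1:Add1,r2:18,r3:-17,r4:Add3,r5:17
c15: stall | r0:2,r1:Add1,r2:18,r3:-17,r4:Add3,r5:17
c16: CDB Add1=-18; issue ADD r4<-Add1 | r0:2,r1:-18,r2:18,r3:-17,r4:Add1,r5:17
c17: issue MUL r0<-Mul1 | r0:Mul1,r1:-18,r2:18,r3:-17,r4:Add1,r5:17
c18: - | r0:Mul1,r1:-18,r2:18,r3:-17,r4:Add1,r5:17
c19: CDB Add1=-16 | r0:Mul1,r1:-18,r2:18,r3:-17,r4:-16,r5:17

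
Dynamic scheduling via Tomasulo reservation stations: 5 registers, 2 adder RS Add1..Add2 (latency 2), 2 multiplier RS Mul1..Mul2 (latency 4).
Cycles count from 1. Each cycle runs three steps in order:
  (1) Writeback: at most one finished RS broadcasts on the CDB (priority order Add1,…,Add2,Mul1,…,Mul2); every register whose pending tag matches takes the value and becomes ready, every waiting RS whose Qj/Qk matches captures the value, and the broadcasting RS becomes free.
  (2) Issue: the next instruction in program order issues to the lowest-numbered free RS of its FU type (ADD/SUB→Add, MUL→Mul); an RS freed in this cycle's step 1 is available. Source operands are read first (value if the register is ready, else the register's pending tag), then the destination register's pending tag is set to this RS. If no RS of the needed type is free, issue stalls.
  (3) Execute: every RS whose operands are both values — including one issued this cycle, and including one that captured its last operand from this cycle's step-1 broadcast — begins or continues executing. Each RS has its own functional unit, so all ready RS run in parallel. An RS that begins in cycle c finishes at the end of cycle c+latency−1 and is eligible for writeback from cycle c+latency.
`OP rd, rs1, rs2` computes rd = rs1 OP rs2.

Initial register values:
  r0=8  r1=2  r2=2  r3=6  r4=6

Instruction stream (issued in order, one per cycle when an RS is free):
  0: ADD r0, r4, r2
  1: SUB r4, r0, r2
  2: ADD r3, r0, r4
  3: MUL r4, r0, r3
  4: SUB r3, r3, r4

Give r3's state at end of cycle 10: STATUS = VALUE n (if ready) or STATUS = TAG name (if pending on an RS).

c1: issue ADD r0<-Add1 | r0:Add1,r1:2,r2:2,r3:6,r4:6
c2: issue SUB r4<-Add2 | r0:Add1,r1:2,r2:2,r3:6,r4:Add2
c3: CDB Add1=8; issue ADD r3<-Add1 | r0:8,r1:2,r2:2,r3:Add1,r4:Add2
c4: issue MUL r4<-Mul1 | r0:8,r1:2,r2:2,r3:Add1,r4:Mul1
c5: CDB Add2=6; issue SUB r3<-Add2 | r0:8,r1:2,r2:2,r3:Add2,r4:Mul1
c6: - | r0:8,r1:2,r2:2,r3:Add2,r4:Mul1
c7: CDB Add1=14 | r0:8,r1:2,r2:2,r3:Add2,r4:Mul1
c8: - | r0:8,r1:2,r2:2,r3:Add2,r4:Mul1
c9: - | r0:8,r1:2,r2:2,r3:Add2,r4:Mul1
c10: - | r0:8,r1:2,r2:2,r3:Add2,r4:Mul1

STATUS = TAG Add2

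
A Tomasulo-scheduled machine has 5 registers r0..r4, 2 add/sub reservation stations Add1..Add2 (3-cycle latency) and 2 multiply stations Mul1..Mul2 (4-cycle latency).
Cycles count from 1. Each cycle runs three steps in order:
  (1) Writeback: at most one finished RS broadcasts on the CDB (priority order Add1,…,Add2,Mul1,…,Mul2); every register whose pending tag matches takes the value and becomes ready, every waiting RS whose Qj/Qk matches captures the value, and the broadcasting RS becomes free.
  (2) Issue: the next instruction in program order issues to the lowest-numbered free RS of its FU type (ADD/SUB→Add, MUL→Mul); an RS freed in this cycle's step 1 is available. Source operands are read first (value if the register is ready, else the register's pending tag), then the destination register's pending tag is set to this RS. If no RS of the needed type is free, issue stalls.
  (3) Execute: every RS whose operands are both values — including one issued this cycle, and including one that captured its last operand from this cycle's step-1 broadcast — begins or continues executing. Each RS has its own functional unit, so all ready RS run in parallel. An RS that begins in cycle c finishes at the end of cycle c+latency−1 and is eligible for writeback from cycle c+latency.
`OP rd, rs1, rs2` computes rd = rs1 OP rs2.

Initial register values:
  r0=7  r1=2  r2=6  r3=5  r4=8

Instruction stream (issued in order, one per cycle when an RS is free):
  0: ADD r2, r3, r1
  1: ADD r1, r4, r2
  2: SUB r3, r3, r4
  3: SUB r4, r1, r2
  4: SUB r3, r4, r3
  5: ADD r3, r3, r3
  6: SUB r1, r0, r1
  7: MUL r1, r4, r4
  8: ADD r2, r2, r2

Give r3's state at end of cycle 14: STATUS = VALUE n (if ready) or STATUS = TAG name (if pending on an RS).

STATUS = TAG Add1

cycle 1: issue ADD r2<-Add1 // r0:7,r1:2,r2:Add1,r3:5,r4:8
cycle 2: issue ADD r1<-Add2 // r0:7,r1:Add2,r2:Add1,r3:5,r4:8
cycle 3: stall // r0:7,r1:Add2,r2:Add1,r3:5,r4:8
cycle 4: CDB Add1=7; issue SUB r3<-Add1 // r0:7,r1:Add2,r2:7,r3:Add1,r4:8
cycle 5: stall // r0:7,r1:Add2,r2:7,r3:Add1,r4:8
cycle 6: stall // r0:7,r1:Add2,r2:7,r3:Add1,r4:8
cycle 7: CDB Add1=-3; issue SUB r4<-Add1 // r0:7,r1:Add2,r2:7,r3:-3,r4:Add1
cycle 8: CDB Add2=15; issue SUB r3<-Add2 // r0:7,r1:15,r2:7,r3:Add2,r4:Add1
cycle 9: stall // r0:7,r1:15,r2:7,r3:Add2,r4:Add1
cycle 10: stall // r0:7,r1:15,r2:7,r3:Add2,r4:Add1
cycle 11: CDB Add1=8; issue ADD r3<-Add1 // r0:7,r1:15,r2:7,r3:Add1,r4:8
cycle 12: stall // r0:7,r1:15,r2:7,r3:Add1,r4:8
cycle 13: stall // r0:7,r1:15,r2:7,r3:Add1,r4:8
cycle 14: CDB Add2=11; issue SUB r1<-Add2 // r0:7,r1:Add2,r2:7,r3:Add1,r4:8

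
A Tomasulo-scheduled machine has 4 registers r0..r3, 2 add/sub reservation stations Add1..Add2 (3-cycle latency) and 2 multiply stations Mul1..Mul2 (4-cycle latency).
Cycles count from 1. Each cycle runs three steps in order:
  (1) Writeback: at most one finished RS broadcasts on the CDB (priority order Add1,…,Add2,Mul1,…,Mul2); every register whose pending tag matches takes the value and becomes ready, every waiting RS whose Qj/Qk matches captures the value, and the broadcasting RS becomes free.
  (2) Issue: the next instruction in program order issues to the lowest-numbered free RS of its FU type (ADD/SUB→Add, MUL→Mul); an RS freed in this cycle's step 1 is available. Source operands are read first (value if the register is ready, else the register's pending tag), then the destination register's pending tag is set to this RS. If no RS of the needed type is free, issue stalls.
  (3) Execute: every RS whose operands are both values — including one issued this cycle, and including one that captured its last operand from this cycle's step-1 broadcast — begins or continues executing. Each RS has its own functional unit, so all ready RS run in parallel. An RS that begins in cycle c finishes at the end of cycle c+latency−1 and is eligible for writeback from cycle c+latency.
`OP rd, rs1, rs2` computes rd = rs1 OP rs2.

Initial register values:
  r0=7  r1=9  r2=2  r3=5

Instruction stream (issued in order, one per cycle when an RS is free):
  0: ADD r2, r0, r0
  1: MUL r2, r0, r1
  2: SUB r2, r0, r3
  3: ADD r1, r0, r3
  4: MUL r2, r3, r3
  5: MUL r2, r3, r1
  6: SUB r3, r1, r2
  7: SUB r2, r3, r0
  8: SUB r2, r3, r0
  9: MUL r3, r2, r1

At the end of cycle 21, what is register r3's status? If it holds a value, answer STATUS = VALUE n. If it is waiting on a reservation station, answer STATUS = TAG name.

STATUS = TAG Mul1

cycle 1: issue ADD r2<-Add1 // r0:7,r1:9,r2:Add1,r3:5
cycle 2: issue MUL r2<-Mul1 // r0:7,r1:9,r2:Mul1,r3:5
cycle 3: issue SUB r2<-Add2 // r0:7,r1:9,r2:Add2,r3:5
cycle 4: CDB Add1=14; issue ADD r1<-Add1 // r0:7,r1:Add1,r2:Add2,r3:5
cycle 5: issue MUL r2<-Mul2 // r0:7,r1:Add1,r2:Mul2,r3:5
cycle 6: CDB Add2=2; stall // r0:7,r1:Add1,r2:Mul2,r3:5
cycle 7: CDB Add1=12; stall // r0:7,r1:12,r2:Mul2,r3:5
cycle 8: CDB Mul1=63; issue MUL r2<-Mul1 // r0:7,r1:12,r2:Mul1,r3:5
cycle 9: CDB Mul2=25; issue SUB r3<-Add1 // r0:7,r1:12,r2:Mul1,r3:Add1
cycle 10: issue SUB r2<-Add2 // r0:7,r1:12,r2:Add2,r3:Add1
cycle 11: stall // r0:7,r1:12,r2:Add2,r3:Add1
cycle 12: CDB Mul1=60; stall // r0:7,r1:12,r2:Add2,r3:Add1
cycle 13: stall // r0:7,r1:12,r2:Add2,r3:Add1
cycle 14: stall // r0:7,r1:12,r2:Add2,r3:Add1
cycle 15: CDB Add1=-48; issue SUB r2<-Add1 // r0:7,r1:12,r2:Add1,r3:-48
cycle 16: issue MUL r3<-Mul1 // r0:7,r1:12,r2:Add1,r3:Mul1
cycle 17: - // r0:7,r1:12,r2:Add1,r3:Mul1
cycle 18: CDB Add1=-55 // r0:7,r1:12,r2:-55,r3:Mul1
cycle 19: CDB Add2=-55 // r0:7,r1:12,r2:-55,r3:Mul1
cycle 20: - // r0:7,r1:12,r2:-55,r3:Mul1
cycle 21: - // r0:7,r1:12,r2:-55,r3:Mul1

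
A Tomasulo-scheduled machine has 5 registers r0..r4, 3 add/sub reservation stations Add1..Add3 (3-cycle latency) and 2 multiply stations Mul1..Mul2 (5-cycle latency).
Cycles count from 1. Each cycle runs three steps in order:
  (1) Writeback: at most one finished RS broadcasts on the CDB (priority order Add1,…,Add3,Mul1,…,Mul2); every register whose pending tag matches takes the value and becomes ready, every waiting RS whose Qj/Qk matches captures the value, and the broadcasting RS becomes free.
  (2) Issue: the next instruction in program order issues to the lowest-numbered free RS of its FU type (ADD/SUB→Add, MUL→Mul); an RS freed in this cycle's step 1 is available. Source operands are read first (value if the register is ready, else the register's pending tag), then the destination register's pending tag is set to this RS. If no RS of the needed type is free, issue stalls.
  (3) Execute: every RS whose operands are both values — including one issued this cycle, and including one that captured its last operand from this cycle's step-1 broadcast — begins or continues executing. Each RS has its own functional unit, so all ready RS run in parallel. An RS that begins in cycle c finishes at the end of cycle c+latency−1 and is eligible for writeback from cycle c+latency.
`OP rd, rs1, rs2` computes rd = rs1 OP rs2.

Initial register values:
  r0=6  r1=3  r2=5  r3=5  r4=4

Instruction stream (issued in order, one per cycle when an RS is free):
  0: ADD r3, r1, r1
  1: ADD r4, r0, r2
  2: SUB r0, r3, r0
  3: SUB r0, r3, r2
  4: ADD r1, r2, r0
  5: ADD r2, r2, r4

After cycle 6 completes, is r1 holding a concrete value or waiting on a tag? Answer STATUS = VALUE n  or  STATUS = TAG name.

STATUS = TAG Add2

  c1: issue ADD r3<-Add1  regs: r0:6,r1:3,r2:5,r3:Add1,r4:4
  c2: issue ADD r4<-Add2  regs: r0:6,r1:3,r2:5,r3:Add1,r4:Add2
  c3: issue SUB r0<-Add3  regs: r0:Add3,r1:3,r2:5,r3:Add1,r4:Add2
  c4: CDB Add1=6; issue SUB r0<-Add1  regs: r0:Add1,r1:3,r2:5,r3:6,r4:Add2
  c5: CDB Add2=11; issue ADD r1<-Add2  regs: r0:Add1,r1:Add2,r2:5,r3:6,r4:11
  c6: stall  regs: r0:Add1,r1:Add2,r2:5,r3:6,r4:11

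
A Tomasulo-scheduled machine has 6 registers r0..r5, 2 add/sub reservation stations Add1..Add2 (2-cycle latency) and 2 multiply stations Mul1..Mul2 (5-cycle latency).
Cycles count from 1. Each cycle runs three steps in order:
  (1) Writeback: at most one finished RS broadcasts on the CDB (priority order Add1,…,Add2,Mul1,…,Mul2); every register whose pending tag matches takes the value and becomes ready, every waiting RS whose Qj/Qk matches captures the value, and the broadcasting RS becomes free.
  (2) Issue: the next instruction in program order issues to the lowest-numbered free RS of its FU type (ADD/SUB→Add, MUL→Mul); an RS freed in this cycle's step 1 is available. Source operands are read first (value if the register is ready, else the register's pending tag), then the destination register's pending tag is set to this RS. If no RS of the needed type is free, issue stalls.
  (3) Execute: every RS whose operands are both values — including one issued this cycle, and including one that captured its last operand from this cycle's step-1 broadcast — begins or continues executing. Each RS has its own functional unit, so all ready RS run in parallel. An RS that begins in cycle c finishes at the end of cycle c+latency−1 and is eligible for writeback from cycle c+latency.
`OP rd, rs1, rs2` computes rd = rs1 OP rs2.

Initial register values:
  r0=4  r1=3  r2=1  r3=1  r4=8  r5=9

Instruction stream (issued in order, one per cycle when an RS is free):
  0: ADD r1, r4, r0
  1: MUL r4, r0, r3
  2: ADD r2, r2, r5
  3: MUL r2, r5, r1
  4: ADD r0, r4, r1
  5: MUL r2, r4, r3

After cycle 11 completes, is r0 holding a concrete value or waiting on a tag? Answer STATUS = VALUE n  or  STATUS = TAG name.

c1: issue ADD r1<-Add1 | r0:4,r1:Add1,r2:1,r3:1,r4:8,r5:9
c2: issue MUL r4<-Mul1 | r0:4,r1:Add1,r2:1,r3:1,r4:Mul1,r5:9
c3: CDB Add1=12; issue ADD r2<-Add1 | r0:4,r1:12,r2:Add1,r3:1,r4:Mul1,r5:9
c4: issue MUL r2<-Mul2 | r0:4,r1:12,r2:Mul2,r3:1,r4:Mul1,r5:9
c5: CDB Add1=10; issue ADD r0<-Add1 | r0:Add1,r1:12,r2:Mul2,r3:1,r4:Mul1,r5:9
c6: stall | r0:Add1,r1:12,r2:Mul2,r3:1,r4:Mul1,r5:9
c7: CDB Mul1=4; issue MUL r2<-Mul1 | r0:Add1,r1:12,r2:Mul1,r3:1,r4:4,r5:9
c8: - | r0:Add1,r1:12,r2:Mul1,r3:1,r4:4,r5:9
c9: CDB Add1=16 | r0:16,r1:12,r2:Mul1,r3:1,r4:4,r5:9
c10: CDB Mul2=108 | r0:16,r1:12,r2:Mul1,r3:1,r4:4,r5:9
c11: - | r0:16,r1:12,r2:Mul1,r3:1,r4:4,r5:9

STATUS = VALUE 16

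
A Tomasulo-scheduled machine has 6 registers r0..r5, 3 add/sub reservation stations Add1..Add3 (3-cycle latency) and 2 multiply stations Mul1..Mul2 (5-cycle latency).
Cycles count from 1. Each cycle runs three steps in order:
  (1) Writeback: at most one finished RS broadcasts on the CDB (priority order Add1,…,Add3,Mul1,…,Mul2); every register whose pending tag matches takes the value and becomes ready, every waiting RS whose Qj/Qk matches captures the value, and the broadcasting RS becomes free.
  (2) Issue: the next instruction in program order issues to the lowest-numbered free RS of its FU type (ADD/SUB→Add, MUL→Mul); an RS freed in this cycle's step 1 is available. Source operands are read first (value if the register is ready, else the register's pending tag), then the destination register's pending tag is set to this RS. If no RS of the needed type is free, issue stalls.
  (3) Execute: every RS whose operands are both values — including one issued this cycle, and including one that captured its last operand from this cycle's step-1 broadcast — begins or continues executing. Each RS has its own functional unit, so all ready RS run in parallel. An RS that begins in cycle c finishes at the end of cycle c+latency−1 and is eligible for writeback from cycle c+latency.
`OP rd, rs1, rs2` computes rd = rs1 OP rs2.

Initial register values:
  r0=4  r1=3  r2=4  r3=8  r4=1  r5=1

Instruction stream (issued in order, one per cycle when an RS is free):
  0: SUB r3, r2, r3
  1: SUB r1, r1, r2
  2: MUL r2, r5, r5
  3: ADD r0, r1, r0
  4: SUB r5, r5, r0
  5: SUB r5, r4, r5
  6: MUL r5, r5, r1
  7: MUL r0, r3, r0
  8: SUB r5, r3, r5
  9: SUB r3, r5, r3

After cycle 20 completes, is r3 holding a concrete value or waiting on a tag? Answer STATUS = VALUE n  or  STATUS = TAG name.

cycle 1: issue SUB r3<-Add1 // r0:4,r1:3,r2:4,r3:Add1,r4:1,r5:1
cycle 2: issue SUB r1<-Add2 // r0:4,r1:Add2,r2:4,r3:Add1,r4:1,r5:1
cycle 3: issue MUL r2<-Mul1 // r0:4,r1:Add2,r2:Mul1,r3:Add1,r4:1,r5:1
cycle 4: CDB Add1=-4; issue ADD r0<-Add1 // r0:Add1,r1:Add2,r2:Mul1,r3:-4,r4:1,r5:1
cycle 5: CDB Add2=-1; issue SUB r5<-Add2 // r0:Add1,r1:-1,r2:Mul1,r3:-4,r4:1,r5:Add2
cycle 6: issue SUB r5<-Add3 // r0:Add1,r1:-1,r2:Mul1,r3:-4,r4:1,r5:Add3
cycle 7: issue MUL r5<-Mul2 // r0:Add1,r1:-1,r2:Mul1,r3:-4,r4:1,r5:Mul2
cycle 8: CDB Add1=3; stall // r0:3,r1:-1,r2:Mul1,r3:-4,r4:1,r5:Mul2
cycle 9: CDB Mul1=1; issue MUL r0<-Mul1 // r0:Mul1,r1:-1,r2:1,r3:-4,r4:1,r5:Mul2
cycle 10: issue SUB r5<-Add1 // r0:Mul1,r1:-1,r2:1,r3:-4,r4:1,r5:Add1
cycle 11: CDB Add2=-2; issue SUB r3<-Add2 // r0:Mul1,r1:-1,r2:1,r3:Add2,r4:1,r5:Add1
cycle 12: - // r0:Mul1,r1:-1,r2:1,r3:Add2,r4:1,r5:Add1
cycle 13: - // r0:Mul1,r1:-1,r2:1,r3:Add2,r4:1,r5:Add1
cycle 14: CDB Add3=3 // r0:Mul1,r1:-1,r2:1,r3:Add2,r4:1,r5:Add1
cycle 15: CDB Mul1=-12 // r0:-12,r1:-1,r2:1,r3:Add2,r4:1,r5:Add1
cycle 16: - // r0:-12,r1:-1,r2:1,r3:Add2,r4:1,r5:Add1
cycle 17: - // r0:-12,r1:-1,r2:1,r3:Add2,r4:1,r5:Add1
cycle 18: - // r0:-12,r1:-1,r2:1,r3:Add2,r4:1,r5:Add1
cycle 19: CDB Mul2=-3 // r0:-12,r1:-1,r2:1,r3:Add2,r4:1,r5:Add1
cycle 20: - // r0:-12,r1:-1,r2:1,r3:Add2,r4:1,r5:Add1

STATUS = TAG Add2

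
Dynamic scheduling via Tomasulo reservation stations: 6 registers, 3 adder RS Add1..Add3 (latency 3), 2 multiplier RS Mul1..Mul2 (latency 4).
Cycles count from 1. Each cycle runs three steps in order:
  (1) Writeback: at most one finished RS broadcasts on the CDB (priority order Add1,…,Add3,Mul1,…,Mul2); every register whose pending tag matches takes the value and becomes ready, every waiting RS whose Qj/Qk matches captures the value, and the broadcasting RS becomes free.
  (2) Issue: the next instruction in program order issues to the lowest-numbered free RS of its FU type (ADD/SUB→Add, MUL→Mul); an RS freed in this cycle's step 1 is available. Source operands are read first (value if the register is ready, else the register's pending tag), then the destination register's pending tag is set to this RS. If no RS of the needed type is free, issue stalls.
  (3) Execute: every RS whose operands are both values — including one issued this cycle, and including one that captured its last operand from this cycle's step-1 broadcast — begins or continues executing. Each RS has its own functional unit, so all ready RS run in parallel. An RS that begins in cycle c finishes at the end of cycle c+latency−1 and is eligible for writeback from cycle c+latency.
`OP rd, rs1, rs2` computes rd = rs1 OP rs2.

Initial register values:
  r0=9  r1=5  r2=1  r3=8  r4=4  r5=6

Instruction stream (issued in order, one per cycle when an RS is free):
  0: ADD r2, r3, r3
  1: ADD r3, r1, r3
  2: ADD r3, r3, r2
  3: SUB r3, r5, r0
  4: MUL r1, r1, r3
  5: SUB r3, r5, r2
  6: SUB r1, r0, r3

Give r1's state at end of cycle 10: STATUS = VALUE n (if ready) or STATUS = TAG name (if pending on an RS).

cycle 1: issue ADD r2<-Add1 // r0:9,r1:5,r2:Add1,r3:8,r4:4,r5:6
cycle 2: issue ADD r3<-Add2 // r0:9,r1:5,r2:Add1,r3:Add2,r4:4,r5:6
cycle 3: issue ADD r3<-Add3 // r0:9,r1:5,r2:Add1,r3:Add3,r4:4,r5:6
cycle 4: CDB Add1=16; issue SUB r3<-Add1 // r0:9,r1:5,r2:16,r3:Add1,r4:4,r5:6
cycle 5: CDB Add2=13; issue MUL r1<-Mul1 // r0:9,r1:Mul1,r2:16,r3:Add1,r4:4,r5:6
cycle 6: issue SUB r3<-Add2 // r0:9,r1:Mul1,r2:16,r3:Add2,r4:4,r5:6
cycle 7: CDB Add1=-3; issue SUB r1<-Add1 // r0:9,r1:Add1,r2:16,r3:Add2,r4:4,r5:6
cycle 8: CDB Add3=29 // r0:9,r1:Add1,r2:16,r3:Add2,r4:4,r5:6
cycle 9: CDB Add2=-10 // r0:9,r1:Add1,r2:16,r3:-10,r4:4,r5:6
cycle 10: - // r0:9,r1:Add1,r2:16,r3:-10,r4:4,r5:6

STATUS = TAG Add1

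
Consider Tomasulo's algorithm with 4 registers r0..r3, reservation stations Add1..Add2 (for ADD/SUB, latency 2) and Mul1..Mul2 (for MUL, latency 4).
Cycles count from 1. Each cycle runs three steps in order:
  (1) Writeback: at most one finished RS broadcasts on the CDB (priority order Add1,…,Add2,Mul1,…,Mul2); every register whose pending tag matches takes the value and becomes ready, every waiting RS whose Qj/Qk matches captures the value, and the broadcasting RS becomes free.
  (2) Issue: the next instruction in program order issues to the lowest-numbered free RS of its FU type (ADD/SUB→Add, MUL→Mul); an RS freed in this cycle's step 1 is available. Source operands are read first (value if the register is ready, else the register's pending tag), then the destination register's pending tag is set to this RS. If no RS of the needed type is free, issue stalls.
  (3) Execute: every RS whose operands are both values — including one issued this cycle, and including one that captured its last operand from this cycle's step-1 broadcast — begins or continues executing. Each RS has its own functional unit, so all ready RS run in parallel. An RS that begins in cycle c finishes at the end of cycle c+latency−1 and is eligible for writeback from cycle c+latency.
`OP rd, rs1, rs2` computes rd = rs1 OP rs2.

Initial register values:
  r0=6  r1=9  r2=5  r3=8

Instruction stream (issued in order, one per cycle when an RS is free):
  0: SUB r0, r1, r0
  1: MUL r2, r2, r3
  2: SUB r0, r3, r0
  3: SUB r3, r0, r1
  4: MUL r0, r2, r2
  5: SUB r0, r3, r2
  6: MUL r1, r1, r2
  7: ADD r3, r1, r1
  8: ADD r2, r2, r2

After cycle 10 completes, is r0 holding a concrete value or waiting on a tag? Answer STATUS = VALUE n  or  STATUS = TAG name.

  c1: issue SUB r0<-Add1  regs: r0:Add1,r1:9,r2:5,r3:8
  c2: issue MUL r2<-Mul1  regs: r0:Add1,r1:9,r2:Mul1,r3:8
  c3: CDB Add1=3; issue SUB r0<-Add1  regs: r0:Add1,r1:9,r2:Mul1,r3:8
  c4: issue SUB r3<-Add2  regs: r0:Add1,r1:9,r2:Mul1,r3:Add2
  c5: CDB Add1=5; issue MUL r0<-Mul2  regs: r0:Mul2,r1:9,r2:Mul1,r3:Add2
  c6: CDB Mul1=40; issue SUB r0<-Add1  regs: r0:Add1,r1:9,r2:40,r3:Add2
  c7: CDB Add2=-4; issue MUL r1<-Mul1  regs: r0:Add1,r1:Mul1,r2:40,r3:-4
  c8: issue ADD r3<-Add2  regs: r0:Add1,r1:Mul1,r2:40,r3:Add2
  c9: CDB Add1=-44; issue ADD r2<-Add1  regs: r0:-44,r1:Mul1,r2:Add1,r3:Add2
  c10: CDB Mul2=1600  regs: r0:-44,r1:Mul1,r2:Add1,r3:Add2

STATUS = VALUE -44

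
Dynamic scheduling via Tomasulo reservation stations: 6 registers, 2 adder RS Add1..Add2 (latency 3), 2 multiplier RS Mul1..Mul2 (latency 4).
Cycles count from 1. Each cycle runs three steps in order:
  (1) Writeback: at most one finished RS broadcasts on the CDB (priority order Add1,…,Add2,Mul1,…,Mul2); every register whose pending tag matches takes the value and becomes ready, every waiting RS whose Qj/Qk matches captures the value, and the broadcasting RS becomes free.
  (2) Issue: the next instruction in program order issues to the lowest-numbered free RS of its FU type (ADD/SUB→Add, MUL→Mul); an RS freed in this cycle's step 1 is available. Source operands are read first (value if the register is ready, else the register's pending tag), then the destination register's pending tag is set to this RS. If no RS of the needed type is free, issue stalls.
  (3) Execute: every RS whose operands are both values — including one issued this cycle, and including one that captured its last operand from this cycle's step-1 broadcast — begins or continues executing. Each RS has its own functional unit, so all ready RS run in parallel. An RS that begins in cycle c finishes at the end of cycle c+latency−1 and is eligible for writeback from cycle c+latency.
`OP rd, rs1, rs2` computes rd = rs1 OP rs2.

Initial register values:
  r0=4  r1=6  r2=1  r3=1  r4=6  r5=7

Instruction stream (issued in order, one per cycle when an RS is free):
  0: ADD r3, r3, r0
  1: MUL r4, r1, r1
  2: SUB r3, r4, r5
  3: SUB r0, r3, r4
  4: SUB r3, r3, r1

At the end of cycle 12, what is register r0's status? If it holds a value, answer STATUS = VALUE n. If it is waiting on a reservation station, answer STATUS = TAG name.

cycle 1: issue ADD r3<-Add1 // r0:4,r1:6,r2:1,r3:Add1,r4:6,r5:7
cycle 2: issue MUL r4<-Mul1 // r0:4,r1:6,r2:1,r3:Add1,r4:Mul1,r5:7
cycle 3: issue SUB r3<-Add2 // r0:4,r1:6,r2:1,r3:Add2,r4:Mul1,r5:7
cycle 4: CDB Add1=5; issue SUB r0<-Add1 // r0:Add1,r1:6,r2:1,r3:Add2,r4:Mul1,r5:7
cycle 5: stall // r0:Add1,r1:6,r2:1,r3:Add2,r4:Mul1,r5:7
cycle 6: CDB Mul1=36; stall // r0:Add1,r1:6,r2:1,r3:Add2,r4:36,r5:7
cycle 7: stall // r0:Add1,r1:6,r2:1,r3:Add2,r4:36,r5:7
cycle 8: stall // r0:Add1,r1:6,r2:1,r3:Add2,r4:36,r5:7
cycle 9: CDB Add2=29; issue SUB r3<-Add2 // r0:Add1,r1:6,r2:1,r3:Add2,r4:36,r5:7
cycle 10: - // r0:Add1,r1:6,r2:1,r3:Add2,r4:36,r5:7
cycle 11: - // r0:Add1,r1:6,r2:1,r3:Add2,r4:36,r5:7
cycle 12: CDB Add1=-7 // r0:-7,r1:6,r2:1,r3:Add2,r4:36,r5:7

STATUS = VALUE -7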